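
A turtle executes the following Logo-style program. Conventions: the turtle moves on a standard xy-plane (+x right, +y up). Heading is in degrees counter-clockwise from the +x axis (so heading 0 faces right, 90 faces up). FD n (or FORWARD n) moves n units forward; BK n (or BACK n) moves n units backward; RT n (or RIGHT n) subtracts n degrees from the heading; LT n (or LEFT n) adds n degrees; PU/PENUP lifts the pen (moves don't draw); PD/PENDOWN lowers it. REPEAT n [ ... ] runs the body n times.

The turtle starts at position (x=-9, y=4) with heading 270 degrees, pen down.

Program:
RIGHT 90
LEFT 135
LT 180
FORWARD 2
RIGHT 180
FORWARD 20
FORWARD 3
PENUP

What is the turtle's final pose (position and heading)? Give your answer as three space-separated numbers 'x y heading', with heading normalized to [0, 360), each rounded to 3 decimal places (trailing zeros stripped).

Executing turtle program step by step:
Start: pos=(-9,4), heading=270, pen down
RT 90: heading 270 -> 180
LT 135: heading 180 -> 315
LT 180: heading 315 -> 135
FD 2: (-9,4) -> (-10.414,5.414) [heading=135, draw]
RT 180: heading 135 -> 315
FD 20: (-10.414,5.414) -> (3.728,-8.728) [heading=315, draw]
FD 3: (3.728,-8.728) -> (5.849,-10.849) [heading=315, draw]
PU: pen up
Final: pos=(5.849,-10.849), heading=315, 3 segment(s) drawn

Answer: 5.849 -10.849 315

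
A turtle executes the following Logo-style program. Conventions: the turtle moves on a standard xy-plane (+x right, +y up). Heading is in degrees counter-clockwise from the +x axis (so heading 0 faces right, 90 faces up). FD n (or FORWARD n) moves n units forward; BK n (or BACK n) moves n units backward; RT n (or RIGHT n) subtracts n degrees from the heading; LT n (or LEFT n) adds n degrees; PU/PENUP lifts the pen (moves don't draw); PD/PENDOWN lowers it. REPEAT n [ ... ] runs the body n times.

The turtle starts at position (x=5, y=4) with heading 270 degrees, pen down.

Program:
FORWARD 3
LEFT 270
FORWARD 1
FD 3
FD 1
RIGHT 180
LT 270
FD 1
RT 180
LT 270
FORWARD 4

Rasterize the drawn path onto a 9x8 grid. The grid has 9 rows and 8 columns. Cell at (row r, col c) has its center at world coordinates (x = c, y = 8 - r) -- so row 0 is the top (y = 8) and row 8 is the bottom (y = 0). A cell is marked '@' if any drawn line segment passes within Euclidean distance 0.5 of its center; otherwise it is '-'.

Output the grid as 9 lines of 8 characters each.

Answer: --------
--------
--------
--------
-----@--
-----@--
-----@--
@@@@@@--
@@@@@---

Derivation:
Segment 0: (5,4) -> (5,1)
Segment 1: (5,1) -> (4,1)
Segment 2: (4,1) -> (1,1)
Segment 3: (1,1) -> (-0,1)
Segment 4: (-0,1) -> (-0,0)
Segment 5: (-0,0) -> (4,0)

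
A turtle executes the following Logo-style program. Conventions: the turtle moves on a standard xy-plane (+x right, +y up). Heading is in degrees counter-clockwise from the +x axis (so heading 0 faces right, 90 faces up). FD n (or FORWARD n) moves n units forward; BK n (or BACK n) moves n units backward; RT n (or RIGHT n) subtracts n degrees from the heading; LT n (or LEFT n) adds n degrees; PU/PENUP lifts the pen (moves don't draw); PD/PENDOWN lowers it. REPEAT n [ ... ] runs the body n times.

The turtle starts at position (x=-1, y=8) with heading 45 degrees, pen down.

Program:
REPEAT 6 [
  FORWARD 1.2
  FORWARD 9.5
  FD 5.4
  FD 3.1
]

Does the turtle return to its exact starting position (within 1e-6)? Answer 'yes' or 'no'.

Answer: no

Derivation:
Executing turtle program step by step:
Start: pos=(-1,8), heading=45, pen down
REPEAT 6 [
  -- iteration 1/6 --
  FD 1.2: (-1,8) -> (-0.151,8.849) [heading=45, draw]
  FD 9.5: (-0.151,8.849) -> (6.566,15.566) [heading=45, draw]
  FD 5.4: (6.566,15.566) -> (10.384,19.384) [heading=45, draw]
  FD 3.1: (10.384,19.384) -> (12.576,21.576) [heading=45, draw]
  -- iteration 2/6 --
  FD 1.2: (12.576,21.576) -> (13.425,22.425) [heading=45, draw]
  FD 9.5: (13.425,22.425) -> (20.142,29.142) [heading=45, draw]
  FD 5.4: (20.142,29.142) -> (23.961,32.961) [heading=45, draw]
  FD 3.1: (23.961,32.961) -> (26.153,35.153) [heading=45, draw]
  -- iteration 3/6 --
  FD 1.2: (26.153,35.153) -> (27.001,36.001) [heading=45, draw]
  FD 9.5: (27.001,36.001) -> (33.719,42.719) [heading=45, draw]
  FD 5.4: (33.719,42.719) -> (37.537,46.537) [heading=45, draw]
  FD 3.1: (37.537,46.537) -> (39.729,48.729) [heading=45, draw]
  -- iteration 4/6 --
  FD 1.2: (39.729,48.729) -> (40.578,49.578) [heading=45, draw]
  FD 9.5: (40.578,49.578) -> (47.295,56.295) [heading=45, draw]
  FD 5.4: (47.295,56.295) -> (51.114,60.114) [heading=45, draw]
  FD 3.1: (51.114,60.114) -> (53.306,62.306) [heading=45, draw]
  -- iteration 5/6 --
  FD 1.2: (53.306,62.306) -> (54.154,63.154) [heading=45, draw]
  FD 9.5: (54.154,63.154) -> (60.872,69.872) [heading=45, draw]
  FD 5.4: (60.872,69.872) -> (64.69,73.69) [heading=45, draw]
  FD 3.1: (64.69,73.69) -> (66.882,75.882) [heading=45, draw]
  -- iteration 6/6 --
  FD 1.2: (66.882,75.882) -> (67.731,76.731) [heading=45, draw]
  FD 9.5: (67.731,76.731) -> (74.448,83.448) [heading=45, draw]
  FD 5.4: (74.448,83.448) -> (78.267,87.267) [heading=45, draw]
  FD 3.1: (78.267,87.267) -> (80.459,89.459) [heading=45, draw]
]
Final: pos=(80.459,89.459), heading=45, 24 segment(s) drawn

Start position: (-1, 8)
Final position: (80.459, 89.459)
Distance = 115.2; >= 1e-6 -> NOT closed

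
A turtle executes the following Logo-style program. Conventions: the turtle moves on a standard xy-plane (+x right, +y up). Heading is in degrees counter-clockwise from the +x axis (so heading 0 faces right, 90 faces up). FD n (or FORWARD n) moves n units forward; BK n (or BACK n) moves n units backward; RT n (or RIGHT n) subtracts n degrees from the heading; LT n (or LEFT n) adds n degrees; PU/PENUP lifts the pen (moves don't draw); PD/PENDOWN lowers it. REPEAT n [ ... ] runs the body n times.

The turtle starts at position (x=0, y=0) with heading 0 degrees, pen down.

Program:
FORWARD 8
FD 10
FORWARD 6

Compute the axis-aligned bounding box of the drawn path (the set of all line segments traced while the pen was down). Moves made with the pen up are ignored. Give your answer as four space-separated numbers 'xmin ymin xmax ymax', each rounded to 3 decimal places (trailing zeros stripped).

Answer: 0 0 24 0

Derivation:
Executing turtle program step by step:
Start: pos=(0,0), heading=0, pen down
FD 8: (0,0) -> (8,0) [heading=0, draw]
FD 10: (8,0) -> (18,0) [heading=0, draw]
FD 6: (18,0) -> (24,0) [heading=0, draw]
Final: pos=(24,0), heading=0, 3 segment(s) drawn

Segment endpoints: x in {0, 8, 18, 24}, y in {0}
xmin=0, ymin=0, xmax=24, ymax=0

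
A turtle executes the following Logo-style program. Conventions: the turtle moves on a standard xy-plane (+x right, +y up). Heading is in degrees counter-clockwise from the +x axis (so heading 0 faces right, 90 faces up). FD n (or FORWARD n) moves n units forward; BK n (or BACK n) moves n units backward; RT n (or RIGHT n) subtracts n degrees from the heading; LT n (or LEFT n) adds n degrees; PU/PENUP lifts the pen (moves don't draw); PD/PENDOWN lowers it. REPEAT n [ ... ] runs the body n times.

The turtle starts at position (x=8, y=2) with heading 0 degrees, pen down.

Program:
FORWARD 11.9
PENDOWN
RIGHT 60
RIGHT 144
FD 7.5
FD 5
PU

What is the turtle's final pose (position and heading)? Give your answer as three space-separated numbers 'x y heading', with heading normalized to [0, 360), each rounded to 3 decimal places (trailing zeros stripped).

Answer: 8.481 7.084 156

Derivation:
Executing turtle program step by step:
Start: pos=(8,2), heading=0, pen down
FD 11.9: (8,2) -> (19.9,2) [heading=0, draw]
PD: pen down
RT 60: heading 0 -> 300
RT 144: heading 300 -> 156
FD 7.5: (19.9,2) -> (13.048,5.051) [heading=156, draw]
FD 5: (13.048,5.051) -> (8.481,7.084) [heading=156, draw]
PU: pen up
Final: pos=(8.481,7.084), heading=156, 3 segment(s) drawn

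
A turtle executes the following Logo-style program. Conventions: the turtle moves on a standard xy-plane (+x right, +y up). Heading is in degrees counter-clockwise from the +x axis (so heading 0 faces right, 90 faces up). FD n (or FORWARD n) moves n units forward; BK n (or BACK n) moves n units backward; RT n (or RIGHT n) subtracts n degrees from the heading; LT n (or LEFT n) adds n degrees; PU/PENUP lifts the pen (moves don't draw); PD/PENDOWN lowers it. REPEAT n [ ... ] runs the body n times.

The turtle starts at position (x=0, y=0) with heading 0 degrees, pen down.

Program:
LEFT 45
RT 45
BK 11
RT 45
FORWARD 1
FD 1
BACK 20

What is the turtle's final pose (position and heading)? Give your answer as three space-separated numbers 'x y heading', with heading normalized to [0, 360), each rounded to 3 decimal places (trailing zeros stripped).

Answer: -23.728 12.728 315

Derivation:
Executing turtle program step by step:
Start: pos=(0,0), heading=0, pen down
LT 45: heading 0 -> 45
RT 45: heading 45 -> 0
BK 11: (0,0) -> (-11,0) [heading=0, draw]
RT 45: heading 0 -> 315
FD 1: (-11,0) -> (-10.293,-0.707) [heading=315, draw]
FD 1: (-10.293,-0.707) -> (-9.586,-1.414) [heading=315, draw]
BK 20: (-9.586,-1.414) -> (-23.728,12.728) [heading=315, draw]
Final: pos=(-23.728,12.728), heading=315, 4 segment(s) drawn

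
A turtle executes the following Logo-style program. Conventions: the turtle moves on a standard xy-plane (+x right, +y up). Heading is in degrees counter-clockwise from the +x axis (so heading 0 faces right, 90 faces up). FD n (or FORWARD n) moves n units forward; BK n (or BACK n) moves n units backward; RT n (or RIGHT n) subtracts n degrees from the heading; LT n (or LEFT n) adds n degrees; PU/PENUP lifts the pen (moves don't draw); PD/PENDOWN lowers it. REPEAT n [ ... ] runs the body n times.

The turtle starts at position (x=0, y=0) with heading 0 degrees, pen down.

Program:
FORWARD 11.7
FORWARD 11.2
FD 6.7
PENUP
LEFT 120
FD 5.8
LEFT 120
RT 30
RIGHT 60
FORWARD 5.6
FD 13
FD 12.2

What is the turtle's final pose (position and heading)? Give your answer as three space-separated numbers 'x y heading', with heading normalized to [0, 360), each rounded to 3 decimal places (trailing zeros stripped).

Executing turtle program step by step:
Start: pos=(0,0), heading=0, pen down
FD 11.7: (0,0) -> (11.7,0) [heading=0, draw]
FD 11.2: (11.7,0) -> (22.9,0) [heading=0, draw]
FD 6.7: (22.9,0) -> (29.6,0) [heading=0, draw]
PU: pen up
LT 120: heading 0 -> 120
FD 5.8: (29.6,0) -> (26.7,5.023) [heading=120, move]
LT 120: heading 120 -> 240
RT 30: heading 240 -> 210
RT 60: heading 210 -> 150
FD 5.6: (26.7,5.023) -> (21.85,7.823) [heading=150, move]
FD 13: (21.85,7.823) -> (10.592,14.323) [heading=150, move]
FD 12.2: (10.592,14.323) -> (0.026,20.423) [heading=150, move]
Final: pos=(0.026,20.423), heading=150, 3 segment(s) drawn

Answer: 0.026 20.423 150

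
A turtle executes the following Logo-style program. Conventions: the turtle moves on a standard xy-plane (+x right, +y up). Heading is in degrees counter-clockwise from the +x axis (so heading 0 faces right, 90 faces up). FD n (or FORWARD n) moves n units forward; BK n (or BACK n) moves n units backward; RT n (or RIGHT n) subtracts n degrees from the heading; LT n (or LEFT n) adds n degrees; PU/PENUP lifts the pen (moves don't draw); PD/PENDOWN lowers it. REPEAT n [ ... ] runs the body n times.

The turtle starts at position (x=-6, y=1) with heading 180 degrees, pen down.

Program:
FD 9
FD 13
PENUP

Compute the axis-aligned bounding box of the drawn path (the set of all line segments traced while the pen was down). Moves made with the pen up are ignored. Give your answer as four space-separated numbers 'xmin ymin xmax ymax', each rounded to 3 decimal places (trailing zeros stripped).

Answer: -28 1 -6 1

Derivation:
Executing turtle program step by step:
Start: pos=(-6,1), heading=180, pen down
FD 9: (-6,1) -> (-15,1) [heading=180, draw]
FD 13: (-15,1) -> (-28,1) [heading=180, draw]
PU: pen up
Final: pos=(-28,1), heading=180, 2 segment(s) drawn

Segment endpoints: x in {-28, -15, -6}, y in {1, 1, 1}
xmin=-28, ymin=1, xmax=-6, ymax=1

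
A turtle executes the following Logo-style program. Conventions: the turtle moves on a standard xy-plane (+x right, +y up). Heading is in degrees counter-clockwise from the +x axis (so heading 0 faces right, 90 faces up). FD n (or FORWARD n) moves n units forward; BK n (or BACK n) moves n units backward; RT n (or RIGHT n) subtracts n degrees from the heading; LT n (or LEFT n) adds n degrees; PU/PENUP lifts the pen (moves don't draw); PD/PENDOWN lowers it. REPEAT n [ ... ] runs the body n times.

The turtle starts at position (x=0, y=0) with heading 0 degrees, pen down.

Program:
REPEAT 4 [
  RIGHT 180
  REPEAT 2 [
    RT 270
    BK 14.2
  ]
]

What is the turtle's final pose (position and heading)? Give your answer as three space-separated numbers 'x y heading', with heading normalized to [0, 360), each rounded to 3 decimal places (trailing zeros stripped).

Answer: -56.8 56.8 0

Derivation:
Executing turtle program step by step:
Start: pos=(0,0), heading=0, pen down
REPEAT 4 [
  -- iteration 1/4 --
  RT 180: heading 0 -> 180
  REPEAT 2 [
    -- iteration 1/2 --
    RT 270: heading 180 -> 270
    BK 14.2: (0,0) -> (0,14.2) [heading=270, draw]
    -- iteration 2/2 --
    RT 270: heading 270 -> 0
    BK 14.2: (0,14.2) -> (-14.2,14.2) [heading=0, draw]
  ]
  -- iteration 2/4 --
  RT 180: heading 0 -> 180
  REPEAT 2 [
    -- iteration 1/2 --
    RT 270: heading 180 -> 270
    BK 14.2: (-14.2,14.2) -> (-14.2,28.4) [heading=270, draw]
    -- iteration 2/2 --
    RT 270: heading 270 -> 0
    BK 14.2: (-14.2,28.4) -> (-28.4,28.4) [heading=0, draw]
  ]
  -- iteration 3/4 --
  RT 180: heading 0 -> 180
  REPEAT 2 [
    -- iteration 1/2 --
    RT 270: heading 180 -> 270
    BK 14.2: (-28.4,28.4) -> (-28.4,42.6) [heading=270, draw]
    -- iteration 2/2 --
    RT 270: heading 270 -> 0
    BK 14.2: (-28.4,42.6) -> (-42.6,42.6) [heading=0, draw]
  ]
  -- iteration 4/4 --
  RT 180: heading 0 -> 180
  REPEAT 2 [
    -- iteration 1/2 --
    RT 270: heading 180 -> 270
    BK 14.2: (-42.6,42.6) -> (-42.6,56.8) [heading=270, draw]
    -- iteration 2/2 --
    RT 270: heading 270 -> 0
    BK 14.2: (-42.6,56.8) -> (-56.8,56.8) [heading=0, draw]
  ]
]
Final: pos=(-56.8,56.8), heading=0, 8 segment(s) drawn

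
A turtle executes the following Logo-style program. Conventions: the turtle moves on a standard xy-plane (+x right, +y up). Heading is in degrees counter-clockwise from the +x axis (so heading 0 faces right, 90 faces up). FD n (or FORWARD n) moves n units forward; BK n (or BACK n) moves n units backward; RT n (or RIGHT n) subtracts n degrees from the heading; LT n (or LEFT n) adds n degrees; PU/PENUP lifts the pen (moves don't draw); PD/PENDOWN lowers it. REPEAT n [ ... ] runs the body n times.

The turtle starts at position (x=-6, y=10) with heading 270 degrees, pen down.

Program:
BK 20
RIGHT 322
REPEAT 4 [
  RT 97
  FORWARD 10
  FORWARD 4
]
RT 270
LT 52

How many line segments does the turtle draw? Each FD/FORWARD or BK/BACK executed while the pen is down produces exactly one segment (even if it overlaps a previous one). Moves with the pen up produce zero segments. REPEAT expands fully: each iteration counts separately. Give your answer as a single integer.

Answer: 9

Derivation:
Executing turtle program step by step:
Start: pos=(-6,10), heading=270, pen down
BK 20: (-6,10) -> (-6,30) [heading=270, draw]
RT 322: heading 270 -> 308
REPEAT 4 [
  -- iteration 1/4 --
  RT 97: heading 308 -> 211
  FD 10: (-6,30) -> (-14.572,24.85) [heading=211, draw]
  FD 4: (-14.572,24.85) -> (-18,22.789) [heading=211, draw]
  -- iteration 2/4 --
  RT 97: heading 211 -> 114
  FD 10: (-18,22.789) -> (-22.068,31.925) [heading=114, draw]
  FD 4: (-22.068,31.925) -> (-23.695,35.579) [heading=114, draw]
  -- iteration 3/4 --
  RT 97: heading 114 -> 17
  FD 10: (-23.695,35.579) -> (-14.132,38.503) [heading=17, draw]
  FD 4: (-14.132,38.503) -> (-10.306,39.672) [heading=17, draw]
  -- iteration 4/4 --
  RT 97: heading 17 -> 280
  FD 10: (-10.306,39.672) -> (-8.57,29.824) [heading=280, draw]
  FD 4: (-8.57,29.824) -> (-7.875,25.885) [heading=280, draw]
]
RT 270: heading 280 -> 10
LT 52: heading 10 -> 62
Final: pos=(-7.875,25.885), heading=62, 9 segment(s) drawn
Segments drawn: 9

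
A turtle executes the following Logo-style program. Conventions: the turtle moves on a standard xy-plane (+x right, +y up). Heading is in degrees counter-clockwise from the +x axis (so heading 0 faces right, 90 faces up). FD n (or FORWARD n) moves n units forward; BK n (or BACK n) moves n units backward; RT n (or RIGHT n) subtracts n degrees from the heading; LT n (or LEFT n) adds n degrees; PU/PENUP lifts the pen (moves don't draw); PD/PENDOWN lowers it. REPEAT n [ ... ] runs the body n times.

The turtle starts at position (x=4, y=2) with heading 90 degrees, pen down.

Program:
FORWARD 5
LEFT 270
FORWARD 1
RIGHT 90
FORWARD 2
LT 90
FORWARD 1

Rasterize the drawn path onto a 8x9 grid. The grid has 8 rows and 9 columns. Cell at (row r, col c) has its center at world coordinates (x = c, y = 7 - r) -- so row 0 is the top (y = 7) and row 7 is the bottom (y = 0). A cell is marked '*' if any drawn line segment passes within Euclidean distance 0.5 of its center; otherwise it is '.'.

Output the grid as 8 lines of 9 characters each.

Segment 0: (4,2) -> (4,7)
Segment 1: (4,7) -> (5,7)
Segment 2: (5,7) -> (5,5)
Segment 3: (5,5) -> (6,5)

Answer: ....**...
....**...
....***..
....*....
....*....
....*....
.........
.........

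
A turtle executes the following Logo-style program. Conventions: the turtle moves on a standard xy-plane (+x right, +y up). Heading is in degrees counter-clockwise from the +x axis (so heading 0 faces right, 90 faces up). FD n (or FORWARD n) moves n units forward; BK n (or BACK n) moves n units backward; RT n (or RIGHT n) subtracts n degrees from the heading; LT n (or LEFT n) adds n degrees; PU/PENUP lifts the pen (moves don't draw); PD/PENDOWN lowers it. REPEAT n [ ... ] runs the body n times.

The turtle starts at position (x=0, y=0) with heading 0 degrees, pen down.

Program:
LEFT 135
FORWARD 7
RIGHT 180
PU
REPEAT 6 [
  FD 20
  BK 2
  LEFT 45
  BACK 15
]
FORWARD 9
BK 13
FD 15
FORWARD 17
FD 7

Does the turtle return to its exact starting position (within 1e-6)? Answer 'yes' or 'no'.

Executing turtle program step by step:
Start: pos=(0,0), heading=0, pen down
LT 135: heading 0 -> 135
FD 7: (0,0) -> (-4.95,4.95) [heading=135, draw]
RT 180: heading 135 -> 315
PU: pen up
REPEAT 6 [
  -- iteration 1/6 --
  FD 20: (-4.95,4.95) -> (9.192,-9.192) [heading=315, move]
  BK 2: (9.192,-9.192) -> (7.778,-7.778) [heading=315, move]
  LT 45: heading 315 -> 0
  BK 15: (7.778,-7.778) -> (-7.222,-7.778) [heading=0, move]
  -- iteration 2/6 --
  FD 20: (-7.222,-7.778) -> (12.778,-7.778) [heading=0, move]
  BK 2: (12.778,-7.778) -> (10.778,-7.778) [heading=0, move]
  LT 45: heading 0 -> 45
  BK 15: (10.778,-7.778) -> (0.172,-18.385) [heading=45, move]
  -- iteration 3/6 --
  FD 20: (0.172,-18.385) -> (14.314,-4.243) [heading=45, move]
  BK 2: (14.314,-4.243) -> (12.899,-5.657) [heading=45, move]
  LT 45: heading 45 -> 90
  BK 15: (12.899,-5.657) -> (12.899,-20.657) [heading=90, move]
  -- iteration 4/6 --
  FD 20: (12.899,-20.657) -> (12.899,-0.657) [heading=90, move]
  BK 2: (12.899,-0.657) -> (12.899,-2.657) [heading=90, move]
  LT 45: heading 90 -> 135
  BK 15: (12.899,-2.657) -> (23.506,-13.263) [heading=135, move]
  -- iteration 5/6 --
  FD 20: (23.506,-13.263) -> (9.364,0.879) [heading=135, move]
  BK 2: (9.364,0.879) -> (10.778,-0.536) [heading=135, move]
  LT 45: heading 135 -> 180
  BK 15: (10.778,-0.536) -> (25.778,-0.536) [heading=180, move]
  -- iteration 6/6 --
  FD 20: (25.778,-0.536) -> (5.778,-0.536) [heading=180, move]
  BK 2: (5.778,-0.536) -> (7.778,-0.536) [heading=180, move]
  LT 45: heading 180 -> 225
  BK 15: (7.778,-0.536) -> (18.385,10.071) [heading=225, move]
]
FD 9: (18.385,10.071) -> (12.021,3.707) [heading=225, move]
BK 13: (12.021,3.707) -> (21.213,12.899) [heading=225, move]
FD 15: (21.213,12.899) -> (10.607,2.293) [heading=225, move]
FD 17: (10.607,2.293) -> (-1.414,-9.728) [heading=225, move]
FD 7: (-1.414,-9.728) -> (-6.364,-14.678) [heading=225, move]
Final: pos=(-6.364,-14.678), heading=225, 1 segment(s) drawn

Start position: (0, 0)
Final position: (-6.364, -14.678)
Distance = 15.998; >= 1e-6 -> NOT closed

Answer: no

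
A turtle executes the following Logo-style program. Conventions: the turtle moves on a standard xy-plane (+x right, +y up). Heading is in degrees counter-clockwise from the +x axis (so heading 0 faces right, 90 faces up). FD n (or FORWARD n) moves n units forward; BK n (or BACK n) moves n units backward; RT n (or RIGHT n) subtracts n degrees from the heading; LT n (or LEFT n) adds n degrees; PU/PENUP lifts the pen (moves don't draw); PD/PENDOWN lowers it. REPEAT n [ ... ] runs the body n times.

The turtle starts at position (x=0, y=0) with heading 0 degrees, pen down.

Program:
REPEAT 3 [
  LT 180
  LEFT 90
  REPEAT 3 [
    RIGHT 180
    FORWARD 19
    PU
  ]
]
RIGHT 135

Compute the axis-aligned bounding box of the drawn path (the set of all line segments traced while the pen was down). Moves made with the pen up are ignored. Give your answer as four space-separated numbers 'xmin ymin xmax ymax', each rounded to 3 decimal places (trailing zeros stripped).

Executing turtle program step by step:
Start: pos=(0,0), heading=0, pen down
REPEAT 3 [
  -- iteration 1/3 --
  LT 180: heading 0 -> 180
  LT 90: heading 180 -> 270
  REPEAT 3 [
    -- iteration 1/3 --
    RT 180: heading 270 -> 90
    FD 19: (0,0) -> (0,19) [heading=90, draw]
    PU: pen up
    -- iteration 2/3 --
    RT 180: heading 90 -> 270
    FD 19: (0,19) -> (0,0) [heading=270, move]
    PU: pen up
    -- iteration 3/3 --
    RT 180: heading 270 -> 90
    FD 19: (0,0) -> (0,19) [heading=90, move]
    PU: pen up
  ]
  -- iteration 2/3 --
  LT 180: heading 90 -> 270
  LT 90: heading 270 -> 0
  REPEAT 3 [
    -- iteration 1/3 --
    RT 180: heading 0 -> 180
    FD 19: (0,19) -> (-19,19) [heading=180, move]
    PU: pen up
    -- iteration 2/3 --
    RT 180: heading 180 -> 0
    FD 19: (-19,19) -> (0,19) [heading=0, move]
    PU: pen up
    -- iteration 3/3 --
    RT 180: heading 0 -> 180
    FD 19: (0,19) -> (-19,19) [heading=180, move]
    PU: pen up
  ]
  -- iteration 3/3 --
  LT 180: heading 180 -> 0
  LT 90: heading 0 -> 90
  REPEAT 3 [
    -- iteration 1/3 --
    RT 180: heading 90 -> 270
    FD 19: (-19,19) -> (-19,0) [heading=270, move]
    PU: pen up
    -- iteration 2/3 --
    RT 180: heading 270 -> 90
    FD 19: (-19,0) -> (-19,19) [heading=90, move]
    PU: pen up
    -- iteration 3/3 --
    RT 180: heading 90 -> 270
    FD 19: (-19,19) -> (-19,0) [heading=270, move]
    PU: pen up
  ]
]
RT 135: heading 270 -> 135
Final: pos=(-19,0), heading=135, 1 segment(s) drawn

Segment endpoints: x in {0, 0}, y in {0, 19}
xmin=0, ymin=0, xmax=0, ymax=19

Answer: 0 0 0 19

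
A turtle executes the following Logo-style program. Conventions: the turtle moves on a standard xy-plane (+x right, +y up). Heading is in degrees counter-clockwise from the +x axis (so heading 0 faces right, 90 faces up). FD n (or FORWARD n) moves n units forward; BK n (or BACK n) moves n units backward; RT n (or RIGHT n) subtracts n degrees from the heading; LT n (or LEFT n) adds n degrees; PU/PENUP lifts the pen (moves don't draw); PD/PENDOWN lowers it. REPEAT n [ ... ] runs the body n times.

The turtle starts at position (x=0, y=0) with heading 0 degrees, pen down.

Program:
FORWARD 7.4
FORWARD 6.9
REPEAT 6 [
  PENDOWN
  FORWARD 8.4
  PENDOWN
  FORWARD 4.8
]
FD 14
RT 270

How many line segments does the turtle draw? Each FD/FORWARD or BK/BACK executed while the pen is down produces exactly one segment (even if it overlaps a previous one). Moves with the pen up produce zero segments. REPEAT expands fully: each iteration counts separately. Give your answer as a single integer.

Executing turtle program step by step:
Start: pos=(0,0), heading=0, pen down
FD 7.4: (0,0) -> (7.4,0) [heading=0, draw]
FD 6.9: (7.4,0) -> (14.3,0) [heading=0, draw]
REPEAT 6 [
  -- iteration 1/6 --
  PD: pen down
  FD 8.4: (14.3,0) -> (22.7,0) [heading=0, draw]
  PD: pen down
  FD 4.8: (22.7,0) -> (27.5,0) [heading=0, draw]
  -- iteration 2/6 --
  PD: pen down
  FD 8.4: (27.5,0) -> (35.9,0) [heading=0, draw]
  PD: pen down
  FD 4.8: (35.9,0) -> (40.7,0) [heading=0, draw]
  -- iteration 3/6 --
  PD: pen down
  FD 8.4: (40.7,0) -> (49.1,0) [heading=0, draw]
  PD: pen down
  FD 4.8: (49.1,0) -> (53.9,0) [heading=0, draw]
  -- iteration 4/6 --
  PD: pen down
  FD 8.4: (53.9,0) -> (62.3,0) [heading=0, draw]
  PD: pen down
  FD 4.8: (62.3,0) -> (67.1,0) [heading=0, draw]
  -- iteration 5/6 --
  PD: pen down
  FD 8.4: (67.1,0) -> (75.5,0) [heading=0, draw]
  PD: pen down
  FD 4.8: (75.5,0) -> (80.3,0) [heading=0, draw]
  -- iteration 6/6 --
  PD: pen down
  FD 8.4: (80.3,0) -> (88.7,0) [heading=0, draw]
  PD: pen down
  FD 4.8: (88.7,0) -> (93.5,0) [heading=0, draw]
]
FD 14: (93.5,0) -> (107.5,0) [heading=0, draw]
RT 270: heading 0 -> 90
Final: pos=(107.5,0), heading=90, 15 segment(s) drawn
Segments drawn: 15

Answer: 15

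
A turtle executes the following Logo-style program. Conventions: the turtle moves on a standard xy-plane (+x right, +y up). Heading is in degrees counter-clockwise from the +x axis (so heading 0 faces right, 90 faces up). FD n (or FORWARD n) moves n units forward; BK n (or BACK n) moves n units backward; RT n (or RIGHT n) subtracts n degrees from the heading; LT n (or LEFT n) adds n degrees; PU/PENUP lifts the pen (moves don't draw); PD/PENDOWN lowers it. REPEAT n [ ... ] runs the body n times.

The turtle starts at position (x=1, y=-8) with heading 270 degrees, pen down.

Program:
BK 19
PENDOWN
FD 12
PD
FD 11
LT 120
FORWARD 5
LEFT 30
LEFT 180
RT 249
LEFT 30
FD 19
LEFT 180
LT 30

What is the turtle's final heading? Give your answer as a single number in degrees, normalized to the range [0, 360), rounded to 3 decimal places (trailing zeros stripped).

Executing turtle program step by step:
Start: pos=(1,-8), heading=270, pen down
BK 19: (1,-8) -> (1,11) [heading=270, draw]
PD: pen down
FD 12: (1,11) -> (1,-1) [heading=270, draw]
PD: pen down
FD 11: (1,-1) -> (1,-12) [heading=270, draw]
LT 120: heading 270 -> 30
FD 5: (1,-12) -> (5.33,-9.5) [heading=30, draw]
LT 30: heading 30 -> 60
LT 180: heading 60 -> 240
RT 249: heading 240 -> 351
LT 30: heading 351 -> 21
FD 19: (5.33,-9.5) -> (23.068,-2.691) [heading=21, draw]
LT 180: heading 21 -> 201
LT 30: heading 201 -> 231
Final: pos=(23.068,-2.691), heading=231, 5 segment(s) drawn

Answer: 231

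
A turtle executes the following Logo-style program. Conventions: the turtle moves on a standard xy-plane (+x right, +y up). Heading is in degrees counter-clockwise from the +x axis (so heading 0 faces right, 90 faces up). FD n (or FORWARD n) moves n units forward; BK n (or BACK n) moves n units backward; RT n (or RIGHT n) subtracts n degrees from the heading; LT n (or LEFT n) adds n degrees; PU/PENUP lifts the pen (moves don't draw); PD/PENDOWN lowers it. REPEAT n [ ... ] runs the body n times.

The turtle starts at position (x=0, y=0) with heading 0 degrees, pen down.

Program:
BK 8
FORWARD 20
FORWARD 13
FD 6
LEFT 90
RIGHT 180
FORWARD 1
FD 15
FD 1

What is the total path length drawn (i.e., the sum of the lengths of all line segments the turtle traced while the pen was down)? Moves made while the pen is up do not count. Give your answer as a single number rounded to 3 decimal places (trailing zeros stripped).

Executing turtle program step by step:
Start: pos=(0,0), heading=0, pen down
BK 8: (0,0) -> (-8,0) [heading=0, draw]
FD 20: (-8,0) -> (12,0) [heading=0, draw]
FD 13: (12,0) -> (25,0) [heading=0, draw]
FD 6: (25,0) -> (31,0) [heading=0, draw]
LT 90: heading 0 -> 90
RT 180: heading 90 -> 270
FD 1: (31,0) -> (31,-1) [heading=270, draw]
FD 15: (31,-1) -> (31,-16) [heading=270, draw]
FD 1: (31,-16) -> (31,-17) [heading=270, draw]
Final: pos=(31,-17), heading=270, 7 segment(s) drawn

Segment lengths:
  seg 1: (0,0) -> (-8,0), length = 8
  seg 2: (-8,0) -> (12,0), length = 20
  seg 3: (12,0) -> (25,0), length = 13
  seg 4: (25,0) -> (31,0), length = 6
  seg 5: (31,0) -> (31,-1), length = 1
  seg 6: (31,-1) -> (31,-16), length = 15
  seg 7: (31,-16) -> (31,-17), length = 1
Total = 64

Answer: 64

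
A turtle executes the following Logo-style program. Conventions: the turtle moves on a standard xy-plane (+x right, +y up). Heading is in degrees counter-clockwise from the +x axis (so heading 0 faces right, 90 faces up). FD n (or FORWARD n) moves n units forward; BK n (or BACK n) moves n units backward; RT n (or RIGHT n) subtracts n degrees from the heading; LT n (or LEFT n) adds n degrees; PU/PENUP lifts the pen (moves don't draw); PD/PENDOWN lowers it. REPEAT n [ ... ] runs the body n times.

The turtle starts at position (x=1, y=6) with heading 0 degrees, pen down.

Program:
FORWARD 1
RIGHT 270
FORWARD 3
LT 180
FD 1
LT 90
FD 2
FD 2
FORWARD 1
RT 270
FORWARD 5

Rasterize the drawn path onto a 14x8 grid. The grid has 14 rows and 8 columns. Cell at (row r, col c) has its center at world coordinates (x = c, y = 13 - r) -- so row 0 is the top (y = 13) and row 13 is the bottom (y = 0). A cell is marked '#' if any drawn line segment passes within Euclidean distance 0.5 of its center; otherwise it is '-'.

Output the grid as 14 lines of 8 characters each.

Segment 0: (1,6) -> (2,6)
Segment 1: (2,6) -> (2,9)
Segment 2: (2,9) -> (2,8)
Segment 3: (2,8) -> (4,8)
Segment 4: (4,8) -> (6,8)
Segment 5: (6,8) -> (7,8)
Segment 6: (7,8) -> (7,13)

Answer: -------#
-------#
-------#
-------#
--#----#
--######
--#-----
-##-----
--------
--------
--------
--------
--------
--------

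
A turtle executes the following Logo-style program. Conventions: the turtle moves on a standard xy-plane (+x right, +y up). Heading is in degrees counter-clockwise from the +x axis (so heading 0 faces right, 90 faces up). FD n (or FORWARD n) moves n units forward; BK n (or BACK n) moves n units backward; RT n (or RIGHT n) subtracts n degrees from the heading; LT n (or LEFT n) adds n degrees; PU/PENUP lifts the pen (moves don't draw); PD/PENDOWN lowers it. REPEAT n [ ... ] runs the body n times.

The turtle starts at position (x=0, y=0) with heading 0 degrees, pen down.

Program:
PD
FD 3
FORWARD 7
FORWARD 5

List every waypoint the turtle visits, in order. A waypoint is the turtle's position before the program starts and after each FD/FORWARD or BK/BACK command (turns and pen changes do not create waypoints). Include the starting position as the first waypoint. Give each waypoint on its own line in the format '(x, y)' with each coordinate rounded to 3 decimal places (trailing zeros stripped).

Executing turtle program step by step:
Start: pos=(0,0), heading=0, pen down
PD: pen down
FD 3: (0,0) -> (3,0) [heading=0, draw]
FD 7: (3,0) -> (10,0) [heading=0, draw]
FD 5: (10,0) -> (15,0) [heading=0, draw]
Final: pos=(15,0), heading=0, 3 segment(s) drawn
Waypoints (4 total):
(0, 0)
(3, 0)
(10, 0)
(15, 0)

Answer: (0, 0)
(3, 0)
(10, 0)
(15, 0)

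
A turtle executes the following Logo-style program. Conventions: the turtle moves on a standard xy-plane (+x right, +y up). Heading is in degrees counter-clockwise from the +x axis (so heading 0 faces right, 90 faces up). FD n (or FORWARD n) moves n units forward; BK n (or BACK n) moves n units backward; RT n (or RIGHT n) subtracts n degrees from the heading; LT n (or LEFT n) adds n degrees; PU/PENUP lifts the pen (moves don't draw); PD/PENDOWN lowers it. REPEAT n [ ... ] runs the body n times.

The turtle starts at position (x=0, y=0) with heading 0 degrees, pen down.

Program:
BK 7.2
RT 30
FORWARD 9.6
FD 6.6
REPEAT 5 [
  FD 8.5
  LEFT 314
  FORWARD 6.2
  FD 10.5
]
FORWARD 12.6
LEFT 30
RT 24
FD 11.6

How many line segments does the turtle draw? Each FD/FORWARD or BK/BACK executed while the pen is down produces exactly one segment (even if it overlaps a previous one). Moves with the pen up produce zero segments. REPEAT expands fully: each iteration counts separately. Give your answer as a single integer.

Executing turtle program step by step:
Start: pos=(0,0), heading=0, pen down
BK 7.2: (0,0) -> (-7.2,0) [heading=0, draw]
RT 30: heading 0 -> 330
FD 9.6: (-7.2,0) -> (1.114,-4.8) [heading=330, draw]
FD 6.6: (1.114,-4.8) -> (6.83,-8.1) [heading=330, draw]
REPEAT 5 [
  -- iteration 1/5 --
  FD 8.5: (6.83,-8.1) -> (14.191,-12.35) [heading=330, draw]
  LT 314: heading 330 -> 284
  FD 6.2: (14.191,-12.35) -> (15.691,-18.366) [heading=284, draw]
  FD 10.5: (15.691,-18.366) -> (18.231,-28.554) [heading=284, draw]
  -- iteration 2/5 --
  FD 8.5: (18.231,-28.554) -> (20.287,-36.801) [heading=284, draw]
  LT 314: heading 284 -> 238
  FD 6.2: (20.287,-36.801) -> (17.002,-42.059) [heading=238, draw]
  FD 10.5: (17.002,-42.059) -> (11.438,-50.964) [heading=238, draw]
  -- iteration 3/5 --
  FD 8.5: (11.438,-50.964) -> (6.933,-58.172) [heading=238, draw]
  LT 314: heading 238 -> 192
  FD 6.2: (6.933,-58.172) -> (0.869,-59.461) [heading=192, draw]
  FD 10.5: (0.869,-59.461) -> (-9.402,-61.644) [heading=192, draw]
  -- iteration 4/5 --
  FD 8.5: (-9.402,-61.644) -> (-17.716,-63.412) [heading=192, draw]
  LT 314: heading 192 -> 146
  FD 6.2: (-17.716,-63.412) -> (-22.856,-59.945) [heading=146, draw]
  FD 10.5: (-22.856,-59.945) -> (-31.561,-54.073) [heading=146, draw]
  -- iteration 5/5 --
  FD 8.5: (-31.561,-54.073) -> (-38.608,-49.32) [heading=146, draw]
  LT 314: heading 146 -> 100
  FD 6.2: (-38.608,-49.32) -> (-39.684,-43.214) [heading=100, draw]
  FD 10.5: (-39.684,-43.214) -> (-41.508,-32.874) [heading=100, draw]
]
FD 12.6: (-41.508,-32.874) -> (-43.696,-20.465) [heading=100, draw]
LT 30: heading 100 -> 130
RT 24: heading 130 -> 106
FD 11.6: (-43.696,-20.465) -> (-46.893,-9.314) [heading=106, draw]
Final: pos=(-46.893,-9.314), heading=106, 20 segment(s) drawn
Segments drawn: 20

Answer: 20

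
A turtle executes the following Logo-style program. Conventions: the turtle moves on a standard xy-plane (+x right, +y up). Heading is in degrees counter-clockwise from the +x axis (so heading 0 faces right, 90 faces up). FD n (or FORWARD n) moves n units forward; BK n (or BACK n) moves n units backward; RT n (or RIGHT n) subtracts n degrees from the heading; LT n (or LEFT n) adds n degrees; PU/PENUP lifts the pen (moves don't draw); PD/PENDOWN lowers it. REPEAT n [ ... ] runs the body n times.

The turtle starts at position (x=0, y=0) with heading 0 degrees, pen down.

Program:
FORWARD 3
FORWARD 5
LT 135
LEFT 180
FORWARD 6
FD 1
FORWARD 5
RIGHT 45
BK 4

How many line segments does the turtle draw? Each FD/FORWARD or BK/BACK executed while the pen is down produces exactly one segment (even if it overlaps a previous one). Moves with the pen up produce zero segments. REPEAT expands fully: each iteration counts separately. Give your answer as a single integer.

Answer: 6

Derivation:
Executing turtle program step by step:
Start: pos=(0,0), heading=0, pen down
FD 3: (0,0) -> (3,0) [heading=0, draw]
FD 5: (3,0) -> (8,0) [heading=0, draw]
LT 135: heading 0 -> 135
LT 180: heading 135 -> 315
FD 6: (8,0) -> (12.243,-4.243) [heading=315, draw]
FD 1: (12.243,-4.243) -> (12.95,-4.95) [heading=315, draw]
FD 5: (12.95,-4.95) -> (16.485,-8.485) [heading=315, draw]
RT 45: heading 315 -> 270
BK 4: (16.485,-8.485) -> (16.485,-4.485) [heading=270, draw]
Final: pos=(16.485,-4.485), heading=270, 6 segment(s) drawn
Segments drawn: 6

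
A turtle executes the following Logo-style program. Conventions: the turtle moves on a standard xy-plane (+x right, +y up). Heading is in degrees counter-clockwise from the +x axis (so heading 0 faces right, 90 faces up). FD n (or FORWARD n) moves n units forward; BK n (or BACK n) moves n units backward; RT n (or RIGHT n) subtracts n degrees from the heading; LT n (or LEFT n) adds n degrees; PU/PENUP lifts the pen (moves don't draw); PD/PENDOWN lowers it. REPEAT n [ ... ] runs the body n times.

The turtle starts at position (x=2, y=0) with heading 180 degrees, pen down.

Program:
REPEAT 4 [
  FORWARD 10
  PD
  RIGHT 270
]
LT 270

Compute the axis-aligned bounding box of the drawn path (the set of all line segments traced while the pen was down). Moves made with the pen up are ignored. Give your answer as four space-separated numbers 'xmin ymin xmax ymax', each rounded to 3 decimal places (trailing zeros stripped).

Executing turtle program step by step:
Start: pos=(2,0), heading=180, pen down
REPEAT 4 [
  -- iteration 1/4 --
  FD 10: (2,0) -> (-8,0) [heading=180, draw]
  PD: pen down
  RT 270: heading 180 -> 270
  -- iteration 2/4 --
  FD 10: (-8,0) -> (-8,-10) [heading=270, draw]
  PD: pen down
  RT 270: heading 270 -> 0
  -- iteration 3/4 --
  FD 10: (-8,-10) -> (2,-10) [heading=0, draw]
  PD: pen down
  RT 270: heading 0 -> 90
  -- iteration 4/4 --
  FD 10: (2,-10) -> (2,0) [heading=90, draw]
  PD: pen down
  RT 270: heading 90 -> 180
]
LT 270: heading 180 -> 90
Final: pos=(2,0), heading=90, 4 segment(s) drawn

Segment endpoints: x in {-8, -8, 2, 2, 2}, y in {-10, -10, 0, 0, 0}
xmin=-8, ymin=-10, xmax=2, ymax=0

Answer: -8 -10 2 0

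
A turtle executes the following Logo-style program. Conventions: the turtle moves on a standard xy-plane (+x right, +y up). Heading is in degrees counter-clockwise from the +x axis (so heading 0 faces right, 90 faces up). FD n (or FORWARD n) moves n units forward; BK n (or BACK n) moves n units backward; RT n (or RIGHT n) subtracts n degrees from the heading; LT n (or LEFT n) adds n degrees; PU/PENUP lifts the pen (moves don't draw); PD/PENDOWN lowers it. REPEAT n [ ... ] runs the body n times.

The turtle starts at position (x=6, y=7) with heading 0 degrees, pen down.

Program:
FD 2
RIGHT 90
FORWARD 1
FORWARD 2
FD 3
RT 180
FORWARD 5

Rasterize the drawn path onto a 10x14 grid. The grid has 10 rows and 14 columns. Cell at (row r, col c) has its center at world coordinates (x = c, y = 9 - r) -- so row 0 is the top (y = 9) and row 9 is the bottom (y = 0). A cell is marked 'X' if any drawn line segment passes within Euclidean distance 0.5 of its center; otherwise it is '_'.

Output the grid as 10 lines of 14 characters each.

Answer: ______________
______________
______XXX_____
________X_____
________X_____
________X_____
________X_____
________X_____
________X_____
______________

Derivation:
Segment 0: (6,7) -> (8,7)
Segment 1: (8,7) -> (8,6)
Segment 2: (8,6) -> (8,4)
Segment 3: (8,4) -> (8,1)
Segment 4: (8,1) -> (8,6)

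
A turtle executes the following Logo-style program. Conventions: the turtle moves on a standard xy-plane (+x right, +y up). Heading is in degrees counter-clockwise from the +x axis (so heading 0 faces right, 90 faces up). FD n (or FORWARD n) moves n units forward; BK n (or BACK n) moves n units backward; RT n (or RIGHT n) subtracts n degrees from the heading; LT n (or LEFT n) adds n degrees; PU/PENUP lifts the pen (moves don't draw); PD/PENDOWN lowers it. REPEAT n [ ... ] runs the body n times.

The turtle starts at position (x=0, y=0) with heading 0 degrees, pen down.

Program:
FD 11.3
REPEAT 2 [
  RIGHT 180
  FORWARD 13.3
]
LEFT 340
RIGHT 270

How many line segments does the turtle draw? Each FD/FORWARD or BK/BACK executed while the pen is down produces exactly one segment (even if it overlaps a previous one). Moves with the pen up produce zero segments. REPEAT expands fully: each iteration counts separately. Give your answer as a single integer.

Executing turtle program step by step:
Start: pos=(0,0), heading=0, pen down
FD 11.3: (0,0) -> (11.3,0) [heading=0, draw]
REPEAT 2 [
  -- iteration 1/2 --
  RT 180: heading 0 -> 180
  FD 13.3: (11.3,0) -> (-2,0) [heading=180, draw]
  -- iteration 2/2 --
  RT 180: heading 180 -> 0
  FD 13.3: (-2,0) -> (11.3,0) [heading=0, draw]
]
LT 340: heading 0 -> 340
RT 270: heading 340 -> 70
Final: pos=(11.3,0), heading=70, 3 segment(s) drawn
Segments drawn: 3

Answer: 3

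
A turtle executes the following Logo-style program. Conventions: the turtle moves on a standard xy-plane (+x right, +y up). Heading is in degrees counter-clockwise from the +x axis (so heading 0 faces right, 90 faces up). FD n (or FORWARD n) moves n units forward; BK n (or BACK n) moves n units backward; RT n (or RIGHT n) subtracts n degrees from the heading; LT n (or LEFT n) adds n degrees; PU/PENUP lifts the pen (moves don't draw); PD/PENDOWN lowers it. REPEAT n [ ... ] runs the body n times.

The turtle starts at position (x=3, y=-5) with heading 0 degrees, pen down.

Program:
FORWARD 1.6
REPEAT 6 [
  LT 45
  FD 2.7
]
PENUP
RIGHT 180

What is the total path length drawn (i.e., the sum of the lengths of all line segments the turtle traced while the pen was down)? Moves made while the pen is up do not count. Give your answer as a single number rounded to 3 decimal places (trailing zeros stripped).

Executing turtle program step by step:
Start: pos=(3,-5), heading=0, pen down
FD 1.6: (3,-5) -> (4.6,-5) [heading=0, draw]
REPEAT 6 [
  -- iteration 1/6 --
  LT 45: heading 0 -> 45
  FD 2.7: (4.6,-5) -> (6.509,-3.091) [heading=45, draw]
  -- iteration 2/6 --
  LT 45: heading 45 -> 90
  FD 2.7: (6.509,-3.091) -> (6.509,-0.391) [heading=90, draw]
  -- iteration 3/6 --
  LT 45: heading 90 -> 135
  FD 2.7: (6.509,-0.391) -> (4.6,1.518) [heading=135, draw]
  -- iteration 4/6 --
  LT 45: heading 135 -> 180
  FD 2.7: (4.6,1.518) -> (1.9,1.518) [heading=180, draw]
  -- iteration 5/6 --
  LT 45: heading 180 -> 225
  FD 2.7: (1.9,1.518) -> (-0.009,-0.391) [heading=225, draw]
  -- iteration 6/6 --
  LT 45: heading 225 -> 270
  FD 2.7: (-0.009,-0.391) -> (-0.009,-3.091) [heading=270, draw]
]
PU: pen up
RT 180: heading 270 -> 90
Final: pos=(-0.009,-3.091), heading=90, 7 segment(s) drawn

Segment lengths:
  seg 1: (3,-5) -> (4.6,-5), length = 1.6
  seg 2: (4.6,-5) -> (6.509,-3.091), length = 2.7
  seg 3: (6.509,-3.091) -> (6.509,-0.391), length = 2.7
  seg 4: (6.509,-0.391) -> (4.6,1.518), length = 2.7
  seg 5: (4.6,1.518) -> (1.9,1.518), length = 2.7
  seg 6: (1.9,1.518) -> (-0.009,-0.391), length = 2.7
  seg 7: (-0.009,-0.391) -> (-0.009,-3.091), length = 2.7
Total = 17.8

Answer: 17.8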